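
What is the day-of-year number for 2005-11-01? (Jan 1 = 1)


Date: November 1, 2005
Days in months 1 through 10: 304
Plus 1 days in November

Day of year: 305


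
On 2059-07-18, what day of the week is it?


Date: July 18, 2059
Anchor: Jan 1, 2059. With p = 2059 - 1 = 2058: (p + p//4 - p//100 + p//400) mod 7 = (2058 + 514 - 20 + 5) mod 7 = 2557 mod 7 = 2 -> Wednesday (Mon=0 ... Sun=6)
Days before July (Jan-Jun): 181; offset = 181 + 18 - 1 = 198
Weekday index = (2 + 198) mod 7 = 4

Day of the week: Friday


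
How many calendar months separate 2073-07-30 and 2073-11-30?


From July 2073 to November 2073
0 years * 12 = 0 months, plus 4 months = 4

4 months


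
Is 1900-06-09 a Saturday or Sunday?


Anchor: Jan 1, 1900. With p = 1900 - 1 = 1899: (p + p//4 - p//100 + p//400) mod 7 = (1899 + 474 - 18 + 4) mod 7 = 2359 mod 7 = 0 -> Monday (Mon=0 ... Sun=6)
Day of year: 160; offset = 159
Weekday index = (0 + 159) mod 7 = 5 -> Saturday
Weekend days: Saturday, Sunday

Yes


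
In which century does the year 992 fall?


Century = (year - 1) // 100 + 1
= (992 - 1) // 100 + 1
= 991 // 100 + 1
= 9 + 1

10th century


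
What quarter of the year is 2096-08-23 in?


Month: August (month 8)
Q1: Jan-Mar, Q2: Apr-Jun, Q3: Jul-Sep, Q4: Oct-Dec

Q3


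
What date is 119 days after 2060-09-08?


Start: 2060-09-08, add 119 days
September 2060 has 30 days: 30 - 8 = 22 days to September 30 -> 97 left
October 2060 has 31 days -> 66 left
November 2060 has 30 days -> 36 left
December 2060 has 31 days -> 5 left
January 2061: 5 <= 31 -> lands on January 5

Result: 2061-01-05


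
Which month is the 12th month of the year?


Month 12 of 12

December


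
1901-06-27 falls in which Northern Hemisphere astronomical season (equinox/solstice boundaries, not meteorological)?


Date: June 27
Astronomical Summer (approx.; exact equinox/solstice day varies by year): June 21 to September 21
June 27 falls within the Summer window

Summer


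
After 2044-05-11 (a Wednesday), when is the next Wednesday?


Current: Wednesday
Target: Wednesday
Days ahead: 7

Next Wednesday: 2044-05-18


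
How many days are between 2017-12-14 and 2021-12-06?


From 2017-12-14 to 2021-12-06
2017-12-14: days before December = 31 + 28 + 31 + 30 + 31 + 30 + 31 + 31 + 30 + 31 + 30 = 334 (2017 is not a leap year); day of year = 334 + 14 = 348
2021-12-06: days before December = 31 + 28 + 31 + 30 + 31 + 30 + 31 + 31 + 30 + 31 + 30 = 334 (2021 is not a leap year); day of year = 334 + 6 = 340
Rest of 2017: 365 - 348 = 17
Full years 2018 (365), 2019 (365), 2020 (366): 1096
Total = 17 + 1096 + 340 = 1453

1453 days


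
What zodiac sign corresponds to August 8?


Date: August 8
Conventional tropical zodiac dates: Leo from July 23 onward; Virgo starts August 23
August 8 falls within the Leo range

Leo


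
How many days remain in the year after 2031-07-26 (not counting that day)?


Day of year: 207 of 365
Remaining = 365 - 207

158 days


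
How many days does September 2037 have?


September 2037

30 days


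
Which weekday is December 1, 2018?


Target: December 1, 2018
Anchor: Jan 1, 2018. With p = 2018 - 1 = 2017: (p + p//4 - p//100 + p//400) mod 7 = (2017 + 504 - 20 + 5) mod 7 = 2506 mod 7 = 0 -> Monday (Mon=0 ... Sun=6)
Days before December (Jan-Nov): 334 days
Weekday index = (0 + 334) mod 7 = 5

Saturday


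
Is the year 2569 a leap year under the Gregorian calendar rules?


Gregorian leap year rule: divisible by 4, but not by 100, unless also by 400.
2569 is not divisible by 4 -> not a leap year

No


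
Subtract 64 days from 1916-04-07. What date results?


Start: 1916-04-07, subtract 64 days
Back 7 days from April 7 reaches March 31, 1916 -> 57 left
March 1916 has 31 days -> back to February 29, 1916 -> 26 left
February 1916: 29 - 26 = 3 -> lands on February 3

Result: 1916-02-03


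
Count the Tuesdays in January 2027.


January 2027 has 31 days
Anchor: Jan 1, 2027. With p = 2027 - 1 = 2026: (p + p//4 - p//100 + p//400) mod 7 = (2026 + 506 - 20 + 5) mod 7 = 2517 mod 7 = 4 -> Friday (Mon=0 ... Sun=6)
January 1 is the anchor itself -> Friday
First Tuesday is January 5
Tuesdays: 5, 12, 19, 26

4 Tuesdays


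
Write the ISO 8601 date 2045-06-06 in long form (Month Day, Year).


ISO 2045-06-06 parses as year=2045, month=06, day=06
Month 6 -> June

June 6, 2045


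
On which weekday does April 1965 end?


April 1965 has 30 days
Anchor: Jan 1, 1965. With p = 1965 - 1 = 1964: (p + p//4 - p//100 + p//400) mod 7 = (1964 + 491 - 19 + 4) mod 7 = 2440 mod 7 = 4 -> Friday (Mon=0 ... Sun=6)
Days before April (Jan-Mar): 90; April 1 index = (4 + 90) mod 7 = 3 -> Thursday
Last day offset: 30 - 1 = 29 days
Weekday index = (3 + 29) mod 7 = 4

Friday, April 30


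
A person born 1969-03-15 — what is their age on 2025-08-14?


Birth: 1969-03-15
Reference: 2025-08-14
Year difference: 2025 - 1969 = 56

56 years old


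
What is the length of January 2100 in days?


January 2100

31 days


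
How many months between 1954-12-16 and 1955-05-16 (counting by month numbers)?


From December 1954 to May 1955
1 year * 12 = 12 months, minus 7 months = 5

5 months


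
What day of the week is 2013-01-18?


Date: January 18, 2013
Anchor: Jan 1, 2013. With p = 2013 - 1 = 2012: (p + p//4 - p//100 + p//400) mod 7 = (2012 + 503 - 20 + 5) mod 7 = 2500 mod 7 = 1 -> Tuesday (Mon=0 ... Sun=6)
Days into year = 18 - 1 = 17
Weekday index = (1 + 17) mod 7 = 4

Day of the week: Friday


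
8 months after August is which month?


August is month 8
8 + 8 = 16; wrap: 16 - 12 = 4

April


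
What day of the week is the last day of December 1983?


December 1983 has 31 days
Anchor: Jan 1, 1983. With p = 1983 - 1 = 1982: (p + p//4 - p//100 + p//400) mod 7 = (1982 + 495 - 19 + 4) mod 7 = 2462 mod 7 = 5 -> Saturday (Mon=0 ... Sun=6)
Days before December (Jan-Nov): 334; December 1 index = (5 + 334) mod 7 = 3 -> Thursday
Last day offset: 31 - 1 = 30 days
Weekday index = (3 + 30) mod 7 = 5

Saturday, December 31


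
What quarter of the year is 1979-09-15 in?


Month: September (month 9)
Q1: Jan-Mar, Q2: Apr-Jun, Q3: Jul-Sep, Q4: Oct-Dec

Q3


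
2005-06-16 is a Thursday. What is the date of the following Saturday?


Current: Thursday
Target: Saturday
Days ahead: 2

Next Saturday: 2005-06-18


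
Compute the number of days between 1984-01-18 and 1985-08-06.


From 1984-01-18 to 1985-08-06
1984-01-18: day of year = 18
1985-08-06: days before August = 31 + 28 + 31 + 30 + 31 + 30 + 31 = 212 (1985 is not a leap year); day of year = 212 + 6 = 218
Rest of 1984: 366 - 18 = 348
Total = 348 + 218 = 566

566 days


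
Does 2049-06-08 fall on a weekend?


Anchor: Jan 1, 2049. With p = 2049 - 1 = 2048: (p + p//4 - p//100 + p//400) mod 7 = (2048 + 512 - 20 + 5) mod 7 = 2545 mod 7 = 4 -> Friday (Mon=0 ... Sun=6)
Day of year: 159; offset = 158
Weekday index = (4 + 158) mod 7 = 1 -> Tuesday
Weekend days: Saturday, Sunday

No


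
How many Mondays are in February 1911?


February 1911 has 28 days
Anchor: Jan 1, 1911. With p = 1911 - 1 = 1910: (p + p//4 - p//100 + p//400) mod 7 = (1910 + 477 - 19 + 4) mod 7 = 2372 mod 7 = 6 -> Sunday (Mon=0 ... Sun=6)
Days before February (Jan): 31; February 1 index = (6 + 31) mod 7 = 2 -> Wednesday
First Monday is February 6
Mondays: 6, 13, 20, 27

4 Mondays


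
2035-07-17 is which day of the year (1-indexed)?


Date: July 17, 2035
Days in months 1 through 6: 181
Plus 17 days in July

Day of year: 198


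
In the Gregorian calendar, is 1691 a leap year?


Gregorian leap year rule: divisible by 4, but not by 100, unless also by 400.
1691 is not divisible by 4 -> not a leap year

No


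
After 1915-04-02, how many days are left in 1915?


Day of year: 92 of 365
Remaining = 365 - 92

273 days


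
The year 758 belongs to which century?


Century = (year - 1) // 100 + 1
= (758 - 1) // 100 + 1
= 757 // 100 + 1
= 7 + 1

8th century


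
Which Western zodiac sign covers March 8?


Date: March 8
Conventional tropical zodiac dates: Pisces from February 19 onward; Aries starts March 21
March 8 falls within the Pisces range

Pisces


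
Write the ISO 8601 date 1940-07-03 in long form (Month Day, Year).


ISO 1940-07-03 parses as year=1940, month=07, day=03
Month 7 -> July

July 3, 1940


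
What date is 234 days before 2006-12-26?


Start: 2006-12-26, subtract 234 days
Back 26 days from December 26 reaches November 30, 2006 -> 208 left
November 2006 has 30 days -> back to October 31, 2006 -> 178 left
October 2006 has 31 days -> back to September 30, 2006 -> 147 left
September 2006 has 30 days -> back to August 31, 2006 -> 117 left
August 2006 has 31 days -> back to July 31, 2006 -> 86 left
July 2006 has 31 days -> back to June 30, 2006 -> 55 left
June 2006 has 30 days -> back to May 31, 2006 -> 25 left
May 2006: 31 - 25 = 6 -> lands on May 6

Result: 2006-05-06


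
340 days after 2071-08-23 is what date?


Start: 2071-08-23, add 340 days
August 2071 has 31 days: 31 - 23 = 8 days to August 31 -> 332 left
September 2071 has 30 days -> 302 left
October 2071 has 31 days -> 271 left
November 2071 has 30 days -> 241 left
December 2071 has 31 days -> 210 left
January 2072 has 31 days -> 179 left
February 2072 has 29 days -> 150 left
March 2072 has 31 days -> 119 left
April 2072 has 30 days -> 89 left
May 2072 has 31 days -> 58 left
June 2072 has 30 days -> 28 left
July 2072: 28 <= 31 -> lands on July 28

Result: 2072-07-28


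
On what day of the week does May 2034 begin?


Target: May 1, 2034
Anchor: Jan 1, 2034. With p = 2034 - 1 = 2033: (p + p//4 - p//100 + p//400) mod 7 = (2033 + 508 - 20 + 5) mod 7 = 2526 mod 7 = 6 -> Sunday (Mon=0 ... Sun=6)
Days before May (Jan-Apr): 120 days
Weekday index = (6 + 120) mod 7 = 0

Monday


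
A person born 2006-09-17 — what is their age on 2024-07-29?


Birth: 2006-09-17
Reference: 2024-07-29
Year difference: 2024 - 2006 = 18
Birthday not yet reached in 2024, subtract 1

17 years old


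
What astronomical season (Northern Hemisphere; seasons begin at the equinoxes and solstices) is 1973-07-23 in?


Date: July 23
Astronomical Summer (approx.; exact equinox/solstice day varies by year): June 21 to September 21
July 23 falls within the Summer window

Summer


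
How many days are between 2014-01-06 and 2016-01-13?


From 2014-01-06 to 2016-01-13
2014-01-06: day of year = 6
2016-01-13: day of year = 13
Rest of 2014: 365 - 6 = 359
Full years 2015 (365): 365
Total = 359 + 365 + 13 = 737

737 days


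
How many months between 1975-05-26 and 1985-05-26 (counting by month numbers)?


From May 1975 to May 1985
10 years * 12 = 120 months = 120

120 months


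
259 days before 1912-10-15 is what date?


Start: 1912-10-15, subtract 259 days
Back 15 days from October 15 reaches September 30, 1912 -> 244 left
September 1912 has 30 days -> back to August 31, 1912 -> 214 left
August 1912 has 31 days -> back to July 31, 1912 -> 183 left
July 1912 has 31 days -> back to June 30, 1912 -> 152 left
June 1912 has 30 days -> back to May 31, 1912 -> 122 left
May 1912 has 31 days -> back to April 30, 1912 -> 91 left
April 1912 has 30 days -> back to March 31, 1912 -> 61 left
March 1912 has 31 days -> back to February 29, 1912 -> 30 left
February 1912 has 29 days -> back to January 31, 1912 -> 1 left
January 1912: 31 - 1 = 30 -> lands on January 30

Result: 1912-01-30


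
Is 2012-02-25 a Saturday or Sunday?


Anchor: Jan 1, 2012. With p = 2012 - 1 = 2011: (p + p//4 - p//100 + p//400) mod 7 = (2011 + 502 - 20 + 5) mod 7 = 2498 mod 7 = 6 -> Sunday (Mon=0 ... Sun=6)
Day of year: 56; offset = 55
Weekday index = (6 + 55) mod 7 = 5 -> Saturday
Weekend days: Saturday, Sunday

Yes


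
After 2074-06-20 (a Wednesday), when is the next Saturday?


Current: Wednesday
Target: Saturday
Days ahead: 3

Next Saturday: 2074-06-23


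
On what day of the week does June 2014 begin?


Target: June 1, 2014
Anchor: Jan 1, 2014. With p = 2014 - 1 = 2013: (p + p//4 - p//100 + p//400) mod 7 = (2013 + 503 - 20 + 5) mod 7 = 2501 mod 7 = 2 -> Wednesday (Mon=0 ... Sun=6)
Days before June (Jan-May): 151 days
Weekday index = (2 + 151) mod 7 = 6

Sunday


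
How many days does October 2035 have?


October 2035

31 days


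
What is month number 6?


Month 6 of 12

June


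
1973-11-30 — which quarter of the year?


Month: November (month 11)
Q1: Jan-Mar, Q2: Apr-Jun, Q3: Jul-Sep, Q4: Oct-Dec

Q4


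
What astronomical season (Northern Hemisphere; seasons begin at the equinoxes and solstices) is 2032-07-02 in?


Date: July 2
Astronomical Summer (approx.; exact equinox/solstice day varies by year): June 21 to September 21
July 2 falls within the Summer window

Summer


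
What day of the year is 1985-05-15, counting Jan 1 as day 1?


Date: May 15, 1985
Days in months 1 through 4: 120
Plus 15 days in May

Day of year: 135


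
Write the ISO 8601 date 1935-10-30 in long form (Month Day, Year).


ISO 1935-10-30 parses as year=1935, month=10, day=30
Month 10 -> October

October 30, 1935


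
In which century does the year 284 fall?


Century = (year - 1) // 100 + 1
= (284 - 1) // 100 + 1
= 283 // 100 + 1
= 2 + 1

3rd century


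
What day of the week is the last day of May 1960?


May 1960 has 31 days
Anchor: Jan 1, 1960. With p = 1960 - 1 = 1959: (p + p//4 - p//100 + p//400) mod 7 = (1959 + 489 - 19 + 4) mod 7 = 2433 mod 7 = 4 -> Friday (Mon=0 ... Sun=6)
Days before May (Jan-Apr): 121; May 1 index = (4 + 121) mod 7 = 6 -> Sunday
Last day offset: 31 - 1 = 30 days
Weekday index = (6 + 30) mod 7 = 1

Tuesday, May 31


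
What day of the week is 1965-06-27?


Date: June 27, 1965
Anchor: Jan 1, 1965. With p = 1965 - 1 = 1964: (p + p//4 - p//100 + p//400) mod 7 = (1964 + 491 - 19 + 4) mod 7 = 2440 mod 7 = 4 -> Friday (Mon=0 ... Sun=6)
Days before June (Jan-May): 151; offset = 151 + 27 - 1 = 177
Weekday index = (4 + 177) mod 7 = 6

Day of the week: Sunday


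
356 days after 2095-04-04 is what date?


Start: 2095-04-04, add 356 days
April 2095 has 30 days: 30 - 4 = 26 days to April 30 -> 330 left
May 2095 has 31 days -> 299 left
June 2095 has 30 days -> 269 left
July 2095 has 31 days -> 238 left
August 2095 has 31 days -> 207 left
September 2095 has 30 days -> 177 left
October 2095 has 31 days -> 146 left
November 2095 has 30 days -> 116 left
December 2095 has 31 days -> 85 left
January 2096 has 31 days -> 54 left
February 2096 has 29 days -> 25 left
March 2096: 25 <= 31 -> lands on March 25

Result: 2096-03-25


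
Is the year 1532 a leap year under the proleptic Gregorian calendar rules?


Gregorian leap year rule: divisible by 4, but not by 100, unless also by 400.
1532 is divisible by 4 but not 100 -> leap year

Yes


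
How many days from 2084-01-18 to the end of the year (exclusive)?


Day of year: 18 of 366
Remaining = 366 - 18

348 days


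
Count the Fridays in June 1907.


June 1907 has 30 days
Anchor: Jan 1, 1907. With p = 1907 - 1 = 1906: (p + p//4 - p//100 + p//400) mod 7 = (1906 + 476 - 19 + 4) mod 7 = 2367 mod 7 = 1 -> Tuesday (Mon=0 ... Sun=6)
Days before June (Jan-May): 151; June 1 index = (1 + 151) mod 7 = 5 -> Saturday
First Friday is June 7
Fridays: 7, 14, 21, 28

4 Fridays


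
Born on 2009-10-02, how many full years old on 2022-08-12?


Birth: 2009-10-02
Reference: 2022-08-12
Year difference: 2022 - 2009 = 13
Birthday not yet reached in 2022, subtract 1

12 years old


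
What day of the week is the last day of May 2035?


May 2035 has 31 days
Anchor: Jan 1, 2035. With p = 2035 - 1 = 2034: (p + p//4 - p//100 + p//400) mod 7 = (2034 + 508 - 20 + 5) mod 7 = 2527 mod 7 = 0 -> Monday (Mon=0 ... Sun=6)
Days before May (Jan-Apr): 120; May 1 index = (0 + 120) mod 7 = 1 -> Tuesday
Last day offset: 31 - 1 = 30 days
Weekday index = (1 + 30) mod 7 = 3

Thursday, May 31


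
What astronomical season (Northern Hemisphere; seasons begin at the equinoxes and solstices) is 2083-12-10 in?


Date: December 10
Astronomical Autumn (approx.; exact equinox/solstice day varies by year): September 22 to December 20
December 10 falls within the Autumn window

Autumn


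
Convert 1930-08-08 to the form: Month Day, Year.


ISO 1930-08-08 parses as year=1930, month=08, day=08
Month 8 -> August

August 8, 1930


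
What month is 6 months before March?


March is month 3
3 - 6 = -3; wrap: -3 + 12 = 9

September


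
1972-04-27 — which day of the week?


Date: April 27, 1972
Anchor: Jan 1, 1972. With p = 1972 - 1 = 1971: (p + p//4 - p//100 + p//400) mod 7 = (1971 + 492 - 19 + 4) mod 7 = 2448 mod 7 = 5 -> Saturday (Mon=0 ... Sun=6)
Days before April (Jan-Mar): 91; offset = 91 + 27 - 1 = 117
Weekday index = (5 + 117) mod 7 = 3

Day of the week: Thursday


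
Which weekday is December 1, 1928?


Target: December 1, 1928
Anchor: Jan 1, 1928. With p = 1928 - 1 = 1927: (p + p//4 - p//100 + p//400) mod 7 = (1927 + 481 - 19 + 4) mod 7 = 2393 mod 7 = 6 -> Sunday (Mon=0 ... Sun=6)
Days before December (Jan-Nov): 335 days
Weekday index = (6 + 335) mod 7 = 5

Saturday


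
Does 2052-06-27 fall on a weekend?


Anchor: Jan 1, 2052. With p = 2052 - 1 = 2051: (p + p//4 - p//100 + p//400) mod 7 = (2051 + 512 - 20 + 5) mod 7 = 2548 mod 7 = 0 -> Monday (Mon=0 ... Sun=6)
Day of year: 179; offset = 178
Weekday index = (0 + 178) mod 7 = 3 -> Thursday
Weekend days: Saturday, Sunday

No


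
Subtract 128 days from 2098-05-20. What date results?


Start: 2098-05-20, subtract 128 days
Back 20 days from May 20 reaches April 30, 2098 -> 108 left
April 2098 has 30 days -> back to March 31, 2098 -> 78 left
March 2098 has 31 days -> back to February 28, 2098 -> 47 left
February 2098 has 28 days -> back to January 31, 2098 -> 19 left
January 2098: 31 - 19 = 12 -> lands on January 12

Result: 2098-01-12


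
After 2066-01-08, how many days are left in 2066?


Day of year: 8 of 365
Remaining = 365 - 8

357 days


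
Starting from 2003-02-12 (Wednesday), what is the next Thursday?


Current: Wednesday
Target: Thursday
Days ahead: 1

Next Thursday: 2003-02-13


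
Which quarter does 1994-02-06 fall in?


Month: February (month 2)
Q1: Jan-Mar, Q2: Apr-Jun, Q3: Jul-Sep, Q4: Oct-Dec

Q1


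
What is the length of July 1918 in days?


July 1918

31 days


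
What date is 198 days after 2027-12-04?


Start: 2027-12-04, add 198 days
December 2027 has 31 days: 31 - 4 = 27 days to December 31 -> 171 left
January 2028 has 31 days -> 140 left
February 2028 has 29 days -> 111 left
March 2028 has 31 days -> 80 left
April 2028 has 30 days -> 50 left
May 2028 has 31 days -> 19 left
June 2028: 19 <= 30 -> lands on June 19

Result: 2028-06-19


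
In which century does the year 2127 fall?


Century = (year - 1) // 100 + 1
= (2127 - 1) // 100 + 1
= 2126 // 100 + 1
= 21 + 1

22nd century


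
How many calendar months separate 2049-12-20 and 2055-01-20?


From December 2049 to January 2055
6 years * 12 = 72 months, minus 11 months = 61

61 months


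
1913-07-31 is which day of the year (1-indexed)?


Date: July 31, 1913
Days in months 1 through 6: 181
Plus 31 days in July

Day of year: 212


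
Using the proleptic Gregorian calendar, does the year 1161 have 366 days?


Gregorian leap year rule: divisible by 4, but not by 100, unless also by 400.
1161 is not divisible by 4 -> not a leap year

No


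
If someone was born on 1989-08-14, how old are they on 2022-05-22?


Birth: 1989-08-14
Reference: 2022-05-22
Year difference: 2022 - 1989 = 33
Birthday not yet reached in 2022, subtract 1

32 years old


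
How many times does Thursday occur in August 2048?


August 2048 has 31 days
Anchor: Jan 1, 2048. With p = 2048 - 1 = 2047: (p + p//4 - p//100 + p//400) mod 7 = (2047 + 511 - 20 + 5) mod 7 = 2543 mod 7 = 2 -> Wednesday (Mon=0 ... Sun=6)
Days before August (Jan-Jul): 213; August 1 index = (2 + 213) mod 7 = 5 -> Saturday
First Thursday is August 6
Thursdays: 6, 13, 20, 27

4 Thursdays


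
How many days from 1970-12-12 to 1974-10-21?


From 1970-12-12 to 1974-10-21
1970-12-12: days before December = 31 + 28 + 31 + 30 + 31 + 30 + 31 + 31 + 30 + 31 + 30 = 334 (1970 is not a leap year); day of year = 334 + 12 = 346
1974-10-21: days before October = 31 + 28 + 31 + 30 + 31 + 30 + 31 + 31 + 30 = 273 (1974 is not a leap year); day of year = 273 + 21 = 294
Rest of 1970: 365 - 346 = 19
Full years 1971 (365), 1972 (366), 1973 (365): 1096
Total = 19 + 1096 + 294 = 1409

1409 days


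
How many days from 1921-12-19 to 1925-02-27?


From 1921-12-19 to 1925-02-27
1921-12-19: days before December = 31 + 28 + 31 + 30 + 31 + 30 + 31 + 31 + 30 + 31 + 30 = 334 (1921 is not a leap year); day of year = 334 + 19 = 353
1925-02-27: days before February = 31; day of year = 31 + 27 = 58
Rest of 1921: 365 - 353 = 12
Full years 1922 (365), 1923 (365), 1924 (366): 1096
Total = 12 + 1096 + 58 = 1166

1166 days


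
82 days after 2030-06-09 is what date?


Start: 2030-06-09, add 82 days
June 2030 has 30 days: 30 - 9 = 21 days to June 30 -> 61 left
July 2030 has 31 days -> 30 left
August 2030: 30 <= 31 -> lands on August 30

Result: 2030-08-30


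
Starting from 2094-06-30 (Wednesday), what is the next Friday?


Current: Wednesday
Target: Friday
Days ahead: 2

Next Friday: 2094-07-02


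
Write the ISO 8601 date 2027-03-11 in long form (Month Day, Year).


ISO 2027-03-11 parses as year=2027, month=03, day=11
Month 3 -> March

March 11, 2027


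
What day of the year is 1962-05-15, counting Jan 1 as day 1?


Date: May 15, 1962
Days in months 1 through 4: 120
Plus 15 days in May

Day of year: 135


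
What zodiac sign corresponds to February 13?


Date: February 13
Conventional tropical zodiac dates: Aquarius from January 20 onward; Pisces starts February 19
February 13 falls within the Aquarius range

Aquarius


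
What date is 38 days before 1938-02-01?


Start: 1938-02-01, subtract 38 days
Back 1 day from February 1 reaches January 31, 1938 -> 37 left
January 1938 has 31 days -> back to December 31, 1937 -> 6 left
December 1937: 31 - 6 = 25 -> lands on December 25

Result: 1937-12-25


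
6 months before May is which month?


May is month 5
5 - 6 = -1; wrap: -1 + 12 = 11

November


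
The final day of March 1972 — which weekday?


March 1972 has 31 days
Anchor: Jan 1, 1972. With p = 1972 - 1 = 1971: (p + p//4 - p//100 + p//400) mod 7 = (1971 + 492 - 19 + 4) mod 7 = 2448 mod 7 = 5 -> Saturday (Mon=0 ... Sun=6)
Days before March (Jan-Feb): 60; March 1 index = (5 + 60) mod 7 = 2 -> Wednesday
Last day offset: 31 - 1 = 30 days
Weekday index = (2 + 30) mod 7 = 4

Friday, March 31


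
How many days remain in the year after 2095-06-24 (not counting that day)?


Day of year: 175 of 365
Remaining = 365 - 175

190 days


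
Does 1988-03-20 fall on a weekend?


Anchor: Jan 1, 1988. With p = 1988 - 1 = 1987: (p + p//4 - p//100 + p//400) mod 7 = (1987 + 496 - 19 + 4) mod 7 = 2468 mod 7 = 4 -> Friday (Mon=0 ... Sun=6)
Day of year: 80; offset = 79
Weekday index = (4 + 79) mod 7 = 6 -> Sunday
Weekend days: Saturday, Sunday

Yes


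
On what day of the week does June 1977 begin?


Target: June 1, 1977
Anchor: Jan 1, 1977. With p = 1977 - 1 = 1976: (p + p//4 - p//100 + p//400) mod 7 = (1976 + 494 - 19 + 4) mod 7 = 2455 mod 7 = 5 -> Saturday (Mon=0 ... Sun=6)
Days before June (Jan-May): 151 days
Weekday index = (5 + 151) mod 7 = 2

Wednesday


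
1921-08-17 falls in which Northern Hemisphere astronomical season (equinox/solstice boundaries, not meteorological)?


Date: August 17
Astronomical Summer (approx.; exact equinox/solstice day varies by year): June 21 to September 21
August 17 falls within the Summer window

Summer


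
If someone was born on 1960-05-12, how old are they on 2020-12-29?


Birth: 1960-05-12
Reference: 2020-12-29
Year difference: 2020 - 1960 = 60

60 years old


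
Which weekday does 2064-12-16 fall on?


Date: December 16, 2064
Anchor: Jan 1, 2064. With p = 2064 - 1 = 2063: (p + p//4 - p//100 + p//400) mod 7 = (2063 + 515 - 20 + 5) mod 7 = 2563 mod 7 = 1 -> Tuesday (Mon=0 ... Sun=6)
Days before December (Jan-Nov): 335; offset = 335 + 16 - 1 = 350
Weekday index = (1 + 350) mod 7 = 1

Day of the week: Tuesday


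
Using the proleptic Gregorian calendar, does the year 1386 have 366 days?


Gregorian leap year rule: divisible by 4, but not by 100, unless also by 400.
1386 is not divisible by 4 -> not a leap year

No


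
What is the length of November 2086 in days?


November 2086

30 days


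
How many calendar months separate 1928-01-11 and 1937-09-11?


From January 1928 to September 1937
9 years * 12 = 108 months, plus 8 months = 116

116 months


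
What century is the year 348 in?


Century = (year - 1) // 100 + 1
= (348 - 1) // 100 + 1
= 347 // 100 + 1
= 3 + 1

4th century


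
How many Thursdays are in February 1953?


February 1953 has 28 days
Anchor: Jan 1, 1953. With p = 1953 - 1 = 1952: (p + p//4 - p//100 + p//400) mod 7 = (1952 + 488 - 19 + 4) mod 7 = 2425 mod 7 = 3 -> Thursday (Mon=0 ... Sun=6)
Days before February (Jan): 31; February 1 index = (3 + 31) mod 7 = 6 -> Sunday
First Thursday is February 5
Thursdays: 5, 12, 19, 26

4 Thursdays


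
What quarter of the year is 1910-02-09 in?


Month: February (month 2)
Q1: Jan-Mar, Q2: Apr-Jun, Q3: Jul-Sep, Q4: Oct-Dec

Q1


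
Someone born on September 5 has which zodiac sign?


Date: September 5
Conventional tropical zodiac dates: Virgo from August 23 onward; Libra starts September 23
September 5 falls within the Virgo range

Virgo


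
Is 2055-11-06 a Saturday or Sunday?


Anchor: Jan 1, 2055. With p = 2055 - 1 = 2054: (p + p//4 - p//100 + p//400) mod 7 = (2054 + 513 - 20 + 5) mod 7 = 2552 mod 7 = 4 -> Friday (Mon=0 ... Sun=6)
Day of year: 310; offset = 309
Weekday index = (4 + 309) mod 7 = 5 -> Saturday
Weekend days: Saturday, Sunday

Yes


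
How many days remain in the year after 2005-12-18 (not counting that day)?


Day of year: 352 of 365
Remaining = 365 - 352

13 days


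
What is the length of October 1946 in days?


October 1946

31 days


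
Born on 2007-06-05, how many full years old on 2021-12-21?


Birth: 2007-06-05
Reference: 2021-12-21
Year difference: 2021 - 2007 = 14

14 years old


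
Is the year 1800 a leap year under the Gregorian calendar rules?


Gregorian leap year rule: divisible by 4, but not by 100, unless also by 400.
1800 is divisible by 100 but not 400 -> not a leap year

No


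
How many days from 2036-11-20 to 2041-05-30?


From 2036-11-20 to 2041-05-30
2036-11-20: days before November = 31 + 29 + 31 + 30 + 31 + 30 + 31 + 31 + 30 + 31 = 305 (2036 is a leap year); day of year = 305 + 20 = 325
2041-05-30: days before May = 31 + 28 + 31 + 30 = 120 (2041 is not a leap year); day of year = 120 + 30 = 150
Rest of 2036: 366 - 325 = 41
Full years 2037 (365), 2038 (365), 2039 (365), 2040 (366): 1461
Total = 41 + 1461 + 150 = 1652

1652 days


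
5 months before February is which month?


February is month 2
2 - 5 = -3; wrap: -3 + 12 = 9

September


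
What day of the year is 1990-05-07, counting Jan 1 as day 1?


Date: May 7, 1990
Days in months 1 through 4: 120
Plus 7 days in May

Day of year: 127


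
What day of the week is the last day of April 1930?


April 1930 has 30 days
Anchor: Jan 1, 1930. With p = 1930 - 1 = 1929: (p + p//4 - p//100 + p//400) mod 7 = (1929 + 482 - 19 + 4) mod 7 = 2396 mod 7 = 2 -> Wednesday (Mon=0 ... Sun=6)
Days before April (Jan-Mar): 90; April 1 index = (2 + 90) mod 7 = 1 -> Tuesday
Last day offset: 30 - 1 = 29 days
Weekday index = (1 + 29) mod 7 = 2

Wednesday, April 30


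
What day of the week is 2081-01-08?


Date: January 8, 2081
Anchor: Jan 1, 2081. With p = 2081 - 1 = 2080: (p + p//4 - p//100 + p//400) mod 7 = (2080 + 520 - 20 + 5) mod 7 = 2585 mod 7 = 2 -> Wednesday (Mon=0 ... Sun=6)
Days into year = 8 - 1 = 7
Weekday index = (2 + 7) mod 7 = 2

Day of the week: Wednesday


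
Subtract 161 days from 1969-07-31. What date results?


Start: 1969-07-31, subtract 161 days
Back 31 days from July 31 reaches June 30, 1969 -> 130 left
June 1969 has 30 days -> back to May 31, 1969 -> 100 left
May 1969 has 31 days -> back to April 30, 1969 -> 69 left
April 1969 has 30 days -> back to March 31, 1969 -> 39 left
March 1969 has 31 days -> back to February 28, 1969 -> 8 left
February 1969: 28 - 8 = 20 -> lands on February 20

Result: 1969-02-20


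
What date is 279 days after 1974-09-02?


Start: 1974-09-02, add 279 days
September 1974 has 30 days: 30 - 2 = 28 days to September 30 -> 251 left
October 1974 has 31 days -> 220 left
November 1974 has 30 days -> 190 left
December 1974 has 31 days -> 159 left
January 1975 has 31 days -> 128 left
February 1975 has 28 days -> 100 left
March 1975 has 31 days -> 69 left
April 1975 has 30 days -> 39 left
May 1975 has 31 days -> 8 left
June 1975: 8 <= 30 -> lands on June 8

Result: 1975-06-08


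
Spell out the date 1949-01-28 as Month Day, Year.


ISO 1949-01-28 parses as year=1949, month=01, day=28
Month 1 -> January

January 28, 1949


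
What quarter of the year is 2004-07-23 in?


Month: July (month 7)
Q1: Jan-Mar, Q2: Apr-Jun, Q3: Jul-Sep, Q4: Oct-Dec

Q3


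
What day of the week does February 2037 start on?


Target: February 1, 2037
Anchor: Jan 1, 2037. With p = 2037 - 1 = 2036: (p + p//4 - p//100 + p//400) mod 7 = (2036 + 509 - 20 + 5) mod 7 = 2530 mod 7 = 3 -> Thursday (Mon=0 ... Sun=6)
Days before February (Jan): 31 days
Weekday index = (3 + 31) mod 7 = 6

Sunday


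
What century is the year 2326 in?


Century = (year - 1) // 100 + 1
= (2326 - 1) // 100 + 1
= 2325 // 100 + 1
= 23 + 1

24th century


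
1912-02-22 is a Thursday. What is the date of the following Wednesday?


Current: Thursday
Target: Wednesday
Days ahead: 6

Next Wednesday: 1912-02-28


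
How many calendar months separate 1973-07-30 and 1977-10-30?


From July 1973 to October 1977
4 years * 12 = 48 months, plus 3 months = 51

51 months


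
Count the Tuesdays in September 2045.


September 2045 has 30 days
Anchor: Jan 1, 2045. With p = 2045 - 1 = 2044: (p + p//4 - p//100 + p//400) mod 7 = (2044 + 511 - 20 + 5) mod 7 = 2540 mod 7 = 6 -> Sunday (Mon=0 ... Sun=6)
Days before September (Jan-Aug): 243; September 1 index = (6 + 243) mod 7 = 4 -> Friday
First Tuesday is September 5
Tuesdays: 5, 12, 19, 26

4 Tuesdays


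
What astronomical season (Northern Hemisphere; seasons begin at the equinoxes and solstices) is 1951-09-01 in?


Date: September 1
Astronomical Summer (approx.; exact equinox/solstice day varies by year): June 21 to September 21
September 1 falls within the Summer window

Summer


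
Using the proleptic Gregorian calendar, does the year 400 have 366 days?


Gregorian leap year rule: divisible by 4, but not by 100, unless also by 400.
400 is divisible by 400 -> leap year

Yes


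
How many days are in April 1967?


April 1967

30 days


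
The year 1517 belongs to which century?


Century = (year - 1) // 100 + 1
= (1517 - 1) // 100 + 1
= 1516 // 100 + 1
= 15 + 1

16th century


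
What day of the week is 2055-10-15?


Date: October 15, 2055
Anchor: Jan 1, 2055. With p = 2055 - 1 = 2054: (p + p//4 - p//100 + p//400) mod 7 = (2054 + 513 - 20 + 5) mod 7 = 2552 mod 7 = 4 -> Friday (Mon=0 ... Sun=6)
Days before October (Jan-Sep): 273; offset = 273 + 15 - 1 = 287
Weekday index = (4 + 287) mod 7 = 4

Day of the week: Friday


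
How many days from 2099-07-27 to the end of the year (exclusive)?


Day of year: 208 of 365
Remaining = 365 - 208

157 days


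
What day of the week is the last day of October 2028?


October 2028 has 31 days
Anchor: Jan 1, 2028. With p = 2028 - 1 = 2027: (p + p//4 - p//100 + p//400) mod 7 = (2027 + 506 - 20 + 5) mod 7 = 2518 mod 7 = 5 -> Saturday (Mon=0 ... Sun=6)
Days before October (Jan-Sep): 274; October 1 index = (5 + 274) mod 7 = 6 -> Sunday
Last day offset: 31 - 1 = 30 days
Weekday index = (6 + 30) mod 7 = 1

Tuesday, October 31


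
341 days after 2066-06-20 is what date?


Start: 2066-06-20, add 341 days
June 2066 has 30 days: 30 - 20 = 10 days to June 30 -> 331 left
July 2066 has 31 days -> 300 left
August 2066 has 31 days -> 269 left
September 2066 has 30 days -> 239 left
October 2066 has 31 days -> 208 left
November 2066 has 30 days -> 178 left
December 2066 has 31 days -> 147 left
January 2067 has 31 days -> 116 left
February 2067 has 28 days -> 88 left
March 2067 has 31 days -> 57 left
April 2067 has 30 days -> 27 left
May 2067: 27 <= 31 -> lands on May 27

Result: 2067-05-27


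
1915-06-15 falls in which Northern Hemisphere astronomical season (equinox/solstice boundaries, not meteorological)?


Date: June 15
Astronomical Spring (approx.; exact equinox/solstice day varies by year): March 20 to June 20
June 15 falls within the Spring window

Spring


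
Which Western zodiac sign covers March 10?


Date: March 10
Conventional tropical zodiac dates: Pisces from February 19 onward; Aries starts March 21
March 10 falls within the Pisces range

Pisces


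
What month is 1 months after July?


July is month 7
7 + 1 = 8

August


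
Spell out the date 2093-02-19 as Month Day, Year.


ISO 2093-02-19 parses as year=2093, month=02, day=19
Month 2 -> February

February 19, 2093


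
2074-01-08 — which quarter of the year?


Month: January (month 1)
Q1: Jan-Mar, Q2: Apr-Jun, Q3: Jul-Sep, Q4: Oct-Dec

Q1


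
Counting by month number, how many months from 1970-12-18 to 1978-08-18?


From December 1970 to August 1978
8 years * 12 = 96 months, minus 4 months = 92

92 months


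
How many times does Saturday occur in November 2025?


November 2025 has 30 days
Anchor: Jan 1, 2025. With p = 2025 - 1 = 2024: (p + p//4 - p//100 + p//400) mod 7 = (2024 + 506 - 20 + 5) mod 7 = 2515 mod 7 = 2 -> Wednesday (Mon=0 ... Sun=6)
Days before November (Jan-Oct): 304; November 1 index = (2 + 304) mod 7 = 5 -> Saturday
First Saturday is November 1
Saturdays: 1, 8, 15, 22, 29

5 Saturdays


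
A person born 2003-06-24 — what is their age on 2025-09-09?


Birth: 2003-06-24
Reference: 2025-09-09
Year difference: 2025 - 2003 = 22

22 years old


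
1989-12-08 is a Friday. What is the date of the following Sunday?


Current: Friday
Target: Sunday
Days ahead: 2

Next Sunday: 1989-12-10


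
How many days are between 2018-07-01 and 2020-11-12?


From 2018-07-01 to 2020-11-12
2018-07-01: days before July = 31 + 28 + 31 + 30 + 31 + 30 = 181 (2018 is not a leap year); day of year = 181 + 1 = 182
2020-11-12: days before November = 31 + 29 + 31 + 30 + 31 + 30 + 31 + 31 + 30 + 31 = 305 (2020 is a leap year); day of year = 305 + 12 = 317
Rest of 2018: 365 - 182 = 183
Full years 2019 (365): 365
Total = 183 + 365 + 317 = 865

865 days


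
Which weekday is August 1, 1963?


Target: August 1, 1963
Anchor: Jan 1, 1963. With p = 1963 - 1 = 1962: (p + p//4 - p//100 + p//400) mod 7 = (1962 + 490 - 19 + 4) mod 7 = 2437 mod 7 = 1 -> Tuesday (Mon=0 ... Sun=6)
Days before August (Jan-Jul): 212 days
Weekday index = (1 + 212) mod 7 = 3

Thursday


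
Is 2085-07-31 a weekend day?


Anchor: Jan 1, 2085. With p = 2085 - 1 = 2084: (p + p//4 - p//100 + p//400) mod 7 = (2084 + 521 - 20 + 5) mod 7 = 2590 mod 7 = 0 -> Monday (Mon=0 ... Sun=6)
Day of year: 212; offset = 211
Weekday index = (0 + 211) mod 7 = 1 -> Tuesday
Weekend days: Saturday, Sunday

No


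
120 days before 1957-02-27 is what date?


Start: 1957-02-27, subtract 120 days
Back 27 days from February 27 reaches January 31, 1957 -> 93 left
January 1957 has 31 days -> back to December 31, 1956 -> 62 left
December 1956 has 31 days -> back to November 30, 1956 -> 31 left
November 1956 has 30 days -> back to October 31, 1956 -> 1 left
October 1956: 31 - 1 = 30 -> lands on October 30

Result: 1956-10-30


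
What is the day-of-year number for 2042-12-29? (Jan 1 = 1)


Date: December 29, 2042
Days in months 1 through 11: 334
Plus 29 days in December

Day of year: 363


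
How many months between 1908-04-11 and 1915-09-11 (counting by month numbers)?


From April 1908 to September 1915
7 years * 12 = 84 months, plus 5 months = 89

89 months


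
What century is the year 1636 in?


Century = (year - 1) // 100 + 1
= (1636 - 1) // 100 + 1
= 1635 // 100 + 1
= 16 + 1

17th century


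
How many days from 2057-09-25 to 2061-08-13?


From 2057-09-25 to 2061-08-13
2057-09-25: days before September = 31 + 28 + 31 + 30 + 31 + 30 + 31 + 31 = 243 (2057 is not a leap year); day of year = 243 + 25 = 268
2061-08-13: days before August = 31 + 28 + 31 + 30 + 31 + 30 + 31 = 212 (2061 is not a leap year); day of year = 212 + 13 = 225
Rest of 2057: 365 - 268 = 97
Full years 2058 (365), 2059 (365), 2060 (366): 1096
Total = 97 + 1096 + 225 = 1418

1418 days


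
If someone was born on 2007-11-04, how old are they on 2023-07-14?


Birth: 2007-11-04
Reference: 2023-07-14
Year difference: 2023 - 2007 = 16
Birthday not yet reached in 2023, subtract 1

15 years old


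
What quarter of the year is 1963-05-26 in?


Month: May (month 5)
Q1: Jan-Mar, Q2: Apr-Jun, Q3: Jul-Sep, Q4: Oct-Dec

Q2


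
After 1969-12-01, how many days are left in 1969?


Day of year: 335 of 365
Remaining = 365 - 335

30 days


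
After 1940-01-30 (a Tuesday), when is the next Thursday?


Current: Tuesday
Target: Thursday
Days ahead: 2

Next Thursday: 1940-02-01


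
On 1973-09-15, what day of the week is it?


Date: September 15, 1973
Anchor: Jan 1, 1973. With p = 1973 - 1 = 1972: (p + p//4 - p//100 + p//400) mod 7 = (1972 + 493 - 19 + 4) mod 7 = 2450 mod 7 = 0 -> Monday (Mon=0 ... Sun=6)
Days before September (Jan-Aug): 243; offset = 243 + 15 - 1 = 257
Weekday index = (0 + 257) mod 7 = 5

Day of the week: Saturday


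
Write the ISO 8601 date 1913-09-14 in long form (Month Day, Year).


ISO 1913-09-14 parses as year=1913, month=09, day=14
Month 9 -> September

September 14, 1913


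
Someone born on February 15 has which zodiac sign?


Date: February 15
Conventional tropical zodiac dates: Aquarius from January 20 onward; Pisces starts February 19
February 15 falls within the Aquarius range

Aquarius


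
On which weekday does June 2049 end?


June 2049 has 30 days
Anchor: Jan 1, 2049. With p = 2049 - 1 = 2048: (p + p//4 - p//100 + p//400) mod 7 = (2048 + 512 - 20 + 5) mod 7 = 2545 mod 7 = 4 -> Friday (Mon=0 ... Sun=6)
Days before June (Jan-May): 151; June 1 index = (4 + 151) mod 7 = 1 -> Tuesday
Last day offset: 30 - 1 = 29 days
Weekday index = (1 + 29) mod 7 = 2

Wednesday, June 30


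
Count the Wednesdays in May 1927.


May 1927 has 31 days
Anchor: Jan 1, 1927. With p = 1927 - 1 = 1926: (p + p//4 - p//100 + p//400) mod 7 = (1926 + 481 - 19 + 4) mod 7 = 2392 mod 7 = 5 -> Saturday (Mon=0 ... Sun=6)
Days before May (Jan-Apr): 120; May 1 index = (5 + 120) mod 7 = 6 -> Sunday
First Wednesday is May 4
Wednesdays: 4, 11, 18, 25

4 Wednesdays


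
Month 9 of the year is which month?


Month 9 of 12

September


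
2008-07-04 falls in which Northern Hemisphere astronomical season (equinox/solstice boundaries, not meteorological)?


Date: July 4
Astronomical Summer (approx.; exact equinox/solstice day varies by year): June 21 to September 21
July 4 falls within the Summer window

Summer


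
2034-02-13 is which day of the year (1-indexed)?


Date: February 13, 2034
Days in months 1 through 1: 31
Plus 13 days in February

Day of year: 44


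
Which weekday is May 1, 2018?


Target: May 1, 2018
Anchor: Jan 1, 2018. With p = 2018 - 1 = 2017: (p + p//4 - p//100 + p//400) mod 7 = (2017 + 504 - 20 + 5) mod 7 = 2506 mod 7 = 0 -> Monday (Mon=0 ... Sun=6)
Days before May (Jan-Apr): 120 days
Weekday index = (0 + 120) mod 7 = 1

Tuesday
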